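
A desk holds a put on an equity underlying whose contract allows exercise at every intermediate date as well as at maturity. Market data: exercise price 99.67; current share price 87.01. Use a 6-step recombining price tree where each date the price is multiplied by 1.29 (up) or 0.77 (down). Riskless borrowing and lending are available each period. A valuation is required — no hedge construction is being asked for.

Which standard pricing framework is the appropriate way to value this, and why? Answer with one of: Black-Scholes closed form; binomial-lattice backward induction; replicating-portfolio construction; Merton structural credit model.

framework: binomial-lattice backward induction

Key observation: early exercise of the strike-99.67 put must be checked at each of the 6 dates (spot 87.01), which forces a node-by-node comparison of intrinsic and continuation value backward from expiry.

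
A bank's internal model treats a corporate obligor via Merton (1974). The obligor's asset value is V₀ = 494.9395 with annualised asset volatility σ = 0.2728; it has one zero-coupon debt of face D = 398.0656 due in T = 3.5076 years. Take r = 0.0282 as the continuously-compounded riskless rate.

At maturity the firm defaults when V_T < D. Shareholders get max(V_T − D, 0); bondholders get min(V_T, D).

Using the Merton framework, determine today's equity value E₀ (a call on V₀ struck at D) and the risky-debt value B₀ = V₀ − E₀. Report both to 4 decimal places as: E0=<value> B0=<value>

E0=168.9848 B0=325.9547

Apply the equity-as-call identities (strike 398.0656, horizon 3.5076 years):
d₁ = [ln(V₀/D) + (r + σ²/2)T] / (σ√T)
   = [ln(494.9395/398.0656) + (0.0282 + 0.5·0.2728²)·3.5076] / (0.2728·√3.5076)
   = [0.217819 + 0.229432] / 0.510916 = 0.875390
d₂ = d₁ − σ√T = 0.875390 − 0.510916 = 0.364474
N(d₁) = 0.809319,  N(d₂) = 0.642248,  e^(−rT) = 0.905820
E₀ = V₀·N(d₁) − D·e^(−rT)·N(d₂)
   = 494.9395·0.809319 − 398.0656·0.905820·0.642248 = 168.984849
B₀ = V₀ − E₀ = 494.9395 − 168.984849 = 325.954651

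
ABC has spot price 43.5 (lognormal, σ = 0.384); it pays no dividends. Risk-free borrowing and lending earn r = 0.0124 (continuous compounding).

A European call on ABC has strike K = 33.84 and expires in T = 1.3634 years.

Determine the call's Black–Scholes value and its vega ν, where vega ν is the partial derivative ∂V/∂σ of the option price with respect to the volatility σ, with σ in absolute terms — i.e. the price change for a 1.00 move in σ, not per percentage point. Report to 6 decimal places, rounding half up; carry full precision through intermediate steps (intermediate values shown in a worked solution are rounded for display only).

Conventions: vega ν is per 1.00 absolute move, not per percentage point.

σ√T = 0.384·√1.3634 = 0.448377
d₁ = (ln(S/K) + (r+σ²/2)T) / (σ√T) = (ln(43.5/33.84) + (0.0124+0.384²/2)·1.3634) / 0.448377 = (0.251117 + 0.117427) / 0.448377 = 0.821953
d₂ = d₁ − σ√T = 0.821953 − 0.448377 = 0.373576
e^{−rT} = 0.983236
N(d₁) = 0.794448,  N(d₂) = 0.645640
Call price V = S·N(d₁) − K·e^{−rT}·N(d₂) = 34.558493 − 21.482195 = 13.076297
φ(d₁) = (1/√(2π))·e^{−d₁²/2} = 0.284580
ν = S·φ(d₁)·√T = 14.454561

price = 13.076297
ν = 14.454561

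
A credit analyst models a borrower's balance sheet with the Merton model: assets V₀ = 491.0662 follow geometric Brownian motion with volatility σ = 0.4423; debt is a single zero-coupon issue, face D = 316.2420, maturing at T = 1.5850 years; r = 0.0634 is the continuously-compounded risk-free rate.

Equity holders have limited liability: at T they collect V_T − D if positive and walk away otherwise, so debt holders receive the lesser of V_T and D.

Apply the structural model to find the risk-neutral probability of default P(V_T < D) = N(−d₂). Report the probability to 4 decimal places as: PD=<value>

PD=0.2444

Equity is a call on the firm's assets struck at D = 316.2420:
d₁ = [ln(V₀/D) + (r + σ²/2)T] / (σ√T)
   = [ln(491.0662/316.2420) + (0.0634 + 0.5·0.4423²)·1.5850] / (0.4423·√1.5850)
   = [0.440071 + 0.255525] / 0.556841 = 1.249182
d₂ = d₁ − σ√T = 1.249182 − 0.556841 = 0.692341
risk-neutral PD = N(−d₂) = N(-0.692341) = 0.244362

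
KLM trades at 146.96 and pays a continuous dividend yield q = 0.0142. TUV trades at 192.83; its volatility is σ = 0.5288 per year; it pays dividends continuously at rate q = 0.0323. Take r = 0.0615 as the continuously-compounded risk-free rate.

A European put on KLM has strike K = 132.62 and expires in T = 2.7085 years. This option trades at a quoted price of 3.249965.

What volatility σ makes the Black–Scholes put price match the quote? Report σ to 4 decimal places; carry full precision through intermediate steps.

At σ = 0.1562 the Black–Scholes value reproduces the quote:
σ√T = 0.1562·√2.7085 = 0.257066
d₁ = (ln(S/K) + (r−q+σ²/2)T) / (σ√T) = (ln(146.96/132.62) + (0.0615−0.0142+0.1562²/2)·2.7085) / 0.257066 = (0.102673 + 0.161154) / 0.257066 = 1.026296
d₂ = d₁ − σ√T = 1.026296 − 0.257066 = 0.769229
e^{−rT} = 0.846561
e^{−qT} = 0.962270
N(−d₁) = 0.152376,  N(−d₂) = 0.220879
V = K·e^{−rT}·N(−d₂) − S·e^{−qT}·N(−d₁) = 24.798258 − 21.548293 = 3.249965 (equal to the quote); since ∂V/∂σ > 0 for all σ, the implied volatility is unique

sigma = 0.1562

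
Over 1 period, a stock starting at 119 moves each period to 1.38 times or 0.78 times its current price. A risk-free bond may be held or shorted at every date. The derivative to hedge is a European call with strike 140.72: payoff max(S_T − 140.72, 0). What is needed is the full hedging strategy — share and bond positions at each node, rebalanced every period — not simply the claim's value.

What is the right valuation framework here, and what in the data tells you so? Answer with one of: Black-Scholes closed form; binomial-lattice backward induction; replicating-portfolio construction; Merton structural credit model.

Key observation: a price alone would not answer the question — the per-node share/bond construction on the spot-119, 1.38/0.78 tree is required, and only the replicating-portfolio method yields it.

framework: replicating-portfolio construction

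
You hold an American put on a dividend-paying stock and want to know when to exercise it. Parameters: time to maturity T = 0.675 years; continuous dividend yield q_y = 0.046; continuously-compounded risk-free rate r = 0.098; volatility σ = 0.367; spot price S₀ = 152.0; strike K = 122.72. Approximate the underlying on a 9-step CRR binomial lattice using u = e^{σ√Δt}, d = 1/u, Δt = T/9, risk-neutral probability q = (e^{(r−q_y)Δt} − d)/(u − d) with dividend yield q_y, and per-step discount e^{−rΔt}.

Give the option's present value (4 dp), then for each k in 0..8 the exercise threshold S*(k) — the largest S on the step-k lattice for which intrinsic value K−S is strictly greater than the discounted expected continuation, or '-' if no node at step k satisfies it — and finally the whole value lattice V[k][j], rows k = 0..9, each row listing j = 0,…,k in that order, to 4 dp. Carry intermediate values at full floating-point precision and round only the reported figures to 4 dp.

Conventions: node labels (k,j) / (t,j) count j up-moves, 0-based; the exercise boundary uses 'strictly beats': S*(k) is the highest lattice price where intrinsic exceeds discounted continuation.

Δt=0.07500, u=1.10573, d=0.90438, q=0.49430, disc=e^(-rΔt)=0.99268
k=9 terminal: V=max(K-S,0) → 61.2028 47.5065 30.7608 10.2868 0.0000 0.0000 0.0000 0.0000 0.0000 0.0000
k=8: j=0 S=68.0215 intr=54.6985 cont=54.0341 V=54.6985[EX]; j=1 S=83.1659 intr=39.5541 cont=38.9418 V=39.5541[EX]; j=2 S=101.6822 intr=21.0378 cont=20.4893 V=21.0378[EX]; j=3 S=124.3209 intr=0.0000 cont=5.1639 V=5.1639[hold]; j=4 S=152.0000 intr=0.0000 cont=0.0000 V=0.0000[hold]; j=5 S=185.8416 intr=0.0000 cont=0.0000 V=0.0000[hold]; j=6 S=227.2178 intr=0.0000 cont=0.0000 V=0.0000[hold]; j=7 S=277.8060 intr=0.0000 cont=0.0000 V=0.0000[hold]; j=8 S=339.6573 intr=0.0000 cont=0.0000 V=0.0000[hold]  S*(8)=101.6822
k=7: j=0 S=75.2135 intr=47.5065 cont=46.8668 V=47.5065[EX]; j=1 S=91.9592 intr=30.7608 cont=30.1788 V=30.7608[EX]; j=2 S=112.4332 intr=10.2868 cont=13.0947 V=13.0947[hold]; j=3 S=137.4656 intr=0.0000 cont=2.5923 V=2.5923[hold]; j=4 S=168.0712 intr=0.0000 cont=0.0000 V=0.0000[hold]; j=5 S=205.4909 intr=0.0000 cont=0.0000 V=0.0000[hold]; j=6 S=251.2418 intr=0.0000 cont=0.0000 V=0.0000[hold]; j=7 S=307.1788 intr=0.0000 cont=0.0000 V=0.0000[hold]  S*(7)=91.9592
k=6: j=0 S=83.1659 intr=39.5541 cont=38.9418 V=39.5541[EX]; j=1 S=101.6822 intr=21.0378 cont=21.8671 V=21.8671[hold]; j=2 S=124.3209 intr=0.0000 cont=7.8455 V=7.8455[hold]; j=3 S=152.0000 intr=0.0000 cont=1.3013 V=1.3013[hold]; j=4 S=185.8416 intr=0.0000 cont=0.0000 V=0.0000[hold]; j=5 S=227.2178 intr=0.0000 cont=0.0000 V=0.0000[hold]; j=6 S=277.8060 intr=0.0000 cont=0.0000 V=0.0000[hold]  S*(6)=83.1659
k=5: j=0 S=91.9592 intr=30.7608 cont=30.5857 V=30.7608[EX]; j=1 S=112.4332 intr=10.2868 cont=14.8268 V=14.8268[hold]; j=2 S=137.4656 intr=0.0000 cont=4.5769 V=4.5769[hold]; j=3 S=168.0712 intr=0.0000 cont=0.6533 V=0.6533[hold]; j=4 S=205.4909 intr=0.0000 cont=0.0000 V=0.0000[hold]; j=5 S=251.2418 intr=0.0000 cont=0.0000 V=0.0000[hold]  S*(5)=91.9592
k=4: j=0 S=101.6822 intr=21.0378 cont=22.7170 V=22.7170[hold]; j=1 S=124.3209 intr=0.0000 cont=9.6888 V=9.6888[hold]; j=2 S=152.0000 intr=0.0000 cont=2.6181 V=2.6181[hold]; j=3 S=185.8416 intr=0.0000 cont=0.3279 V=0.3279[hold]; j=4 S=227.2178 intr=0.0000 cont=0.0000 V=0.0000[hold]  S*(4)=-
k=3: j=0 S=112.4332 intr=10.2868 cont=16.1580 V=16.1580[hold]; j=1 S=137.4656 intr=0.0000 cont=6.1484 V=6.1484[hold]; j=2 S=168.0712 intr=0.0000 cont=1.4752 V=1.4752[hold]; j=3 S=205.4909 intr=0.0000 cont=0.1646 V=0.1646[hold]  S*(3)=-
k=2: j=0 S=124.3209 intr=0.0000 cont=11.1281 V=11.1281[hold]; j=1 S=152.0000 intr=0.0000 cont=3.8103 V=3.8103[hold]; j=2 S=185.8416 intr=0.0000 cont=0.8213 V=0.8213[hold]  S*(2)=-
k=1: j=0 S=137.4656 intr=0.0000 cont=7.4559 V=7.4559[hold]; j=1 S=168.0712 intr=0.0000 cont=2.3158 V=2.3158[hold]  S*(1)=-
k=0: j=0 S=152.0000 intr=0.0000 cont=4.8792 V=4.8792[hold]  S*(0)=-

price = 4.8792
boundary = - - - - - 91.9592 83.1659 91.9592 101.6822
tree:
4.8792
7.4559 2.3158
11.1281 3.8103 0.8213
16.1580 6.1484 1.4752 0.1646
22.7170 9.6888 2.6181 0.3279 0.0000
30.7608 14.8268 4.5769 0.6533 0.0000 0.0000
39.5541 21.8671 7.8455 1.3013 0.0000 0.0000 0.0000
47.5065 30.7608 13.0947 2.5923 0.0000 0.0000 0.0000 0.0000
54.6985 39.5541 21.0378 5.1639 0.0000 0.0000 0.0000 0.0000 0.0000
61.2028 47.5065 30.7608 10.2868 0.0000 0.0000 0.0000 0.0000 0.0000 0.0000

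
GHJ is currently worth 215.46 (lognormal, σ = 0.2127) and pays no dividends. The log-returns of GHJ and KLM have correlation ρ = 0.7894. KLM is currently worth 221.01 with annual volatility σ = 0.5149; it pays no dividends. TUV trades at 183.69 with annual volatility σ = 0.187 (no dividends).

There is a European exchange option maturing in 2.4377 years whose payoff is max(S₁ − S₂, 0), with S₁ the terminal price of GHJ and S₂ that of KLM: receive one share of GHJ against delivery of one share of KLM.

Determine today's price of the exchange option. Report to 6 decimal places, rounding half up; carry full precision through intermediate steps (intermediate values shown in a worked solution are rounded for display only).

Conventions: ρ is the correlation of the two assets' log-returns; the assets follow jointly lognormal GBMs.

exchange price = 46.973682

σ_eff = √(σ₁² + σ₂² − 2ρσ₁σ₂) = √(0.2127² + 0.5149² − 2·0.7894·0.2127·0.5149) = 0.370748
d₁ = (ln(S₁/S₂) + (q₂ − q₁ + σ_eff²/2)T) / (σ_eff√T) = (ln(215.46/221.01) + (0.0 − 0.0 + 0.068727)·2.4377) / 0.578854 = 0.245491
d₂ = d₁ − σ_eff√T = 0.245491 − 0.578854 = -0.333363
N(d₁) = 0.596962,  N(d₂) = 0.369430
V = S₁·e^{−q₁T}·N(d₁) − S₂·e^{−q₂T}·N(d₂) = 128.621403 − 81.647721 = 46.973682
Key observation: the rate r is irrelevant here: denominating values in KLM turns the exchange into a ratio option on S₁/S₂, and discounting at r drops out.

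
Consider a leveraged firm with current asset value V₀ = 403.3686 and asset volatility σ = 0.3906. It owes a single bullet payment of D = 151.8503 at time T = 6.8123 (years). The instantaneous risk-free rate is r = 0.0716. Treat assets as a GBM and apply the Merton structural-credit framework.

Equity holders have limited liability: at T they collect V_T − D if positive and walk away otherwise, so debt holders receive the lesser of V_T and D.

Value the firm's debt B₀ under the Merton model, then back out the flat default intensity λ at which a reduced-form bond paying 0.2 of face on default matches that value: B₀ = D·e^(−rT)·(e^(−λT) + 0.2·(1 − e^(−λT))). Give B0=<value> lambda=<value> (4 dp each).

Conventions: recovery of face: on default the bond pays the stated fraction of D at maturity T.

With assets at 403.3686 and a single debt payment of 151.8503 at 6.8123 years:
d₁ = [ln(V₀/D) + (r + σ²/2)T] / (σ√T)
   = [ln(403.3686/151.8503) + (0.0716 + 0.5·0.3906²)·6.8123] / (0.3906·√6.8123)
   = [0.976956 + 1.007431] / 1.019481 = 1.946468
d₂ = d₁ − σ√T = 1.946468 − 1.019481 = 0.926987
N(d₁) = 0.974201,  N(d₂) = 0.823033,  e^(−rT) = 0.614000
E₀ = V₀·N(d₁) − D·e^(−rT)·N(d₂)
   = 403.3686·0.974201 − 151.8503·0.614000·0.823033 = 316.225600
B₀ = V₀ − E₀ = 403.3686 − 316.225600 = 87.143000
e^(−λT) = (B₀·e^(rT)/D − 0.2)/(1 − 0.2) = (87.1430·1.628665/151.8503 − 0.2)/0.8 = 0.91831146
λ = −ln(0.91831146)/6.8123 = 0.012510

B0=87.1430 lambda=0.0125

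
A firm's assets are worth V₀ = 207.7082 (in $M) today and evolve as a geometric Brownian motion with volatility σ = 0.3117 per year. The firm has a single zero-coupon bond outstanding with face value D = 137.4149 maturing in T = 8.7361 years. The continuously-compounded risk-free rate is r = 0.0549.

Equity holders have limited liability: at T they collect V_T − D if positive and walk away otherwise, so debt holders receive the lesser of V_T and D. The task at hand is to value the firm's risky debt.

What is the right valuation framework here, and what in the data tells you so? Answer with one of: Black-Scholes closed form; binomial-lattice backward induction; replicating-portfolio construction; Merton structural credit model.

Key observation: with the firm-asset dynamics (V₀ = 207.7082) and a single zero-coupon liability of face 137.4149 given, debt value, spread, and default probability all derive from the option view of the balance sheet.

framework: Merton structural credit model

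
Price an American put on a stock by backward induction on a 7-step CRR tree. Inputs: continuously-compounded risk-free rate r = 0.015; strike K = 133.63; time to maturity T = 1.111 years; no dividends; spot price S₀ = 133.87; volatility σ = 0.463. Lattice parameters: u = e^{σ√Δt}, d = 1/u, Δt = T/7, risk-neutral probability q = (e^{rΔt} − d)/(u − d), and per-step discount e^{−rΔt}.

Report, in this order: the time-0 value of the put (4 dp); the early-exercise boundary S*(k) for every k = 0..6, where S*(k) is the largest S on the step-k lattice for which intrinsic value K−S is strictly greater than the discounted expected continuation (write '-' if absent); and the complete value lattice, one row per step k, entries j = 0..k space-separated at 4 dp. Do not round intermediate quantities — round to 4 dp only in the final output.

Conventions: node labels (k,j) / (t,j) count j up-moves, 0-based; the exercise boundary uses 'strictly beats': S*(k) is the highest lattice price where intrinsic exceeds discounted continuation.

Δt=0.15871  u=1.20256  d=0.83156  q=0.46044  discount=0.99762
step 7 (expiry): payoffs max(K−S,0) = 96.8230 80.4013 56.6531 22.3093 0.0000 0.0000 0.0000 0.0000
step 6: (k=6,j=0): S=44.2627, K−S=89.3673, hold=89.0495 ⇒ V=89.3673 exercise | (k=6,j=1): S=64.0108, K−S=69.6192, hold=69.3015 ⇒ V=69.6192 exercise | (k=6,j=2): S=92.5696, K−S=41.0604, hold=40.7427 ⇒ V=41.0604 exercise | (k=6,j=3): S=133.8700, K−S=0.0000, hold=12.0086 ⇒ V=12.0086 continue | (k=6,j=4): S=193.5969, K−S=0.0000, hold=0.0000 ⇒ V=0.0000 continue | (k=6,j=5): S=279.9712, K−S=0.0000, hold=0.0000 ⇒ V=0.0000 continue | (k=6,j=6): S=404.8819, K−S=0.0000, hold=0.0000 ⇒ V=0.0000 continue  boundary S*=92.5696
step 5: (k=5,j=0): S=53.2287, K−S=80.4013, hold=80.0836 ⇒ V=80.4013 exercise | (k=5,j=1): S=76.9769, K−S=56.6531, hold=56.3353 ⇒ V=56.6531 exercise | (k=5,j=2): S=111.3207, K−S=22.3093, hold=27.6179 ⇒ V=27.6179 continue | (k=5,j=3): S=160.9870, K−S=0.0000, hold=6.4639 ⇒ V=6.4639 continue | (k=5,j=4): S=232.8123, K−S=0.0000, hold=0.0000 ⇒ V=0.0000 continue | (k=5,j=5): S=336.6828, K−S=0.0000, hold=0.0000 ⇒ V=0.0000 continue  boundary S*=76.9769
step 4: (k=4,j=0): S=64.0108, K−S=69.6192, hold=69.3015 ⇒ V=69.6192 exercise | (k=4,j=1): S=92.5696, K−S=41.0604, hold=43.1812 ⇒ V=43.1812 continue | (k=4,j=2): S=133.8700, K−S=0.0000, hold=17.8352 ⇒ V=17.8352 continue | (k=4,j=3): S=193.5969, K−S=0.0000, hold=3.4794 ⇒ V=3.4794 continue | (k=4,j=4): S=279.9712, K−S=0.0000, hold=0.0000 ⇒ V=0.0000 continue  boundary S*=64.0108
step 3: (k=3,j=0): S=76.9769, K−S=56.6531, hold=57.3094 ⇒ V=57.3094 continue | (k=3,j=1): S=111.3207, K−S=22.3093, hold=31.4359 ⇒ V=31.4359 continue | (k=3,j=2): S=160.9870, K−S=0.0000, hold=11.1985 ⇒ V=11.1985 continue | (k=3,j=3): S=232.8123, K−S=0.0000, hold=1.8729 ⇒ V=1.8729 continue  boundary S*=-
step 2: (k=2,j=0): S=92.5696, K−S=41.0604, hold=45.2883 ⇒ V=45.2883 continue | (k=2,j=1): S=133.8700, K−S=0.0000, hold=22.0652 ⇒ V=22.0652 continue | (k=2,j=2): S=193.5969, K−S=0.0000, hold=6.8882 ⇒ V=6.8882 continue  boundary S*=-
step 1: (k=1,j=0): S=111.3207, K−S=22.3093, hold=34.5131 ⇒ V=34.5131 continue | (k=1,j=1): S=160.9870, K−S=0.0000, hold=15.0412 ⇒ V=15.0412 continue  boundary S*=-
step 0: (k=0,j=0): S=133.8700, K−S=0.0000, hold=25.4867 ⇒ V=25.4867 continue  boundary S*=-

price = 25.4867
boundary = - - - - 64.0108 76.9769 92.5696
tree:
25.4867
34.5131 15.0412
45.2883 22.0652 6.8882
57.3094 31.4359 11.1985 1.8729
69.6192 43.1812 17.8352 3.4794 0.0000
80.4013 56.6531 27.6179 6.4639 0.0000 0.0000
89.3673 69.6192 41.0604 12.0086 0.0000 0.0000 0.0000
96.8230 80.4013 56.6531 22.3093 0.0000 0.0000 0.0000 0.0000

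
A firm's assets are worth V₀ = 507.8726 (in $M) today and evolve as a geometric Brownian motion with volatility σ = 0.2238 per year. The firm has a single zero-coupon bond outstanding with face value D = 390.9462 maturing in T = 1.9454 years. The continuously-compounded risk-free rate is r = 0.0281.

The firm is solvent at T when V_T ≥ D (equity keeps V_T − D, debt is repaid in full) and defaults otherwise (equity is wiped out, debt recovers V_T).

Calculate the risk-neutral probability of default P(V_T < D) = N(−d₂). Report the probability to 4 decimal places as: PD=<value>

PD=0.1956

Work the structural quantities from V₀ = 507.8726 against face 390.9462:
d₁ = [ln(V₀/D) + (r + σ²/2)T] / (σ√T)
   = [ln(507.8726/390.9462) + (0.0281 + 0.5·0.2238²)·1.9454] / (0.2238·√1.9454)
   = [0.261661 + 0.103385] / 0.312151 = 1.169452
d₂ = d₁ − σ√T = 1.169452 − 0.312151 = 0.857301
risk-neutral PD = N(−d₂) = N(-0.857301) = 0.195639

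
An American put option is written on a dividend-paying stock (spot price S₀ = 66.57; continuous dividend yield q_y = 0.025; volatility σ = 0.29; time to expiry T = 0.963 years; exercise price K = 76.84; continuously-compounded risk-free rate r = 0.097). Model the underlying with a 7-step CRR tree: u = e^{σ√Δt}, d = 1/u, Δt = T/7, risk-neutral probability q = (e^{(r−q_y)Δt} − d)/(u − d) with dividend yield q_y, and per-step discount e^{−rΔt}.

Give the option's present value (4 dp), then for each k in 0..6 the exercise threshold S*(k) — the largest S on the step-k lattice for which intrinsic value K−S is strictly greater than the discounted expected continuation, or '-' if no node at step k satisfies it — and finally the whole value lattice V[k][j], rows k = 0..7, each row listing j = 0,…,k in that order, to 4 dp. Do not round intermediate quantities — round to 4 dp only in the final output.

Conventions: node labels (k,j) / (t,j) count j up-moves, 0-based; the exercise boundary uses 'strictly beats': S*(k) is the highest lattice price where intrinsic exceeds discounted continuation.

Δt=0.13757  u=1.11356  d=0.89802  q=0.51932  discount=0.98674
step 7 (expiry): payoffs max(K−S,0) = 45.4869 37.9616 28.6300 17.0588 2.7103 0.0000 0.0000 0.0000
step 6: (k=6,j=0): S=34.9136, K−S=41.9264, hold=41.0277 ⇒ V=41.9264 exercise | (k=6,j=1): S=43.2935, K−S=33.5465, hold=32.6766 ⇒ V=33.5465 exercise | (k=6,j=2): S=53.6847, K−S=23.1553, hold=22.3210 ⇒ V=23.1553 exercise | (k=6,j=3): S=66.5700, K−S=10.2700, hold=9.4800 ⇒ V=10.2700 exercise | (k=6,j=4): S=82.5480, K−S=0.0000, hold=1.2855 ⇒ V=1.2855 continue | (k=6,j=5): S=102.3609, K−S=0.0000, hold=0.0000 ⇒ V=0.0000 continue | (k=6,j=6): S=126.9294, K−S=0.0000, hold=0.0000 ⇒ V=0.0000 continue  boundary S*=66.5700
step 5: (k=5,j=0): S=38.8784, K−S=37.9616, hold=37.0765 ⇒ V=37.9616 exercise | (k=5,j=1): S=48.2100, K−S=28.6300, hold=27.7770 ⇒ V=28.6300 exercise | (k=5,j=2): S=59.7812, K−S=17.0588, hold=16.2455 ⇒ V=17.0588 exercise | (k=5,j=3): S=74.1297, K−S=2.7103, hold=5.5299 ⇒ V=5.5299 continue | (k=5,j=4): S=91.9222, K−S=0.0000, hold=0.6097 ⇒ V=0.6097 continue | (k=5,j=5): S=113.9851, K−S=0.0000, hold=0.0000 ⇒ V=0.0000 continue  boundary S*=59.7812
step 4: (k=4,j=0): S=43.2935, K−S=33.5465, hold=32.6766 ⇒ V=33.5465 exercise | (k=4,j=1): S=53.6847, K−S=23.1553, hold=22.3210 ⇒ V=23.1553 exercise | (k=4,j=2): S=66.5700, K−S=10.2700, hold=10.9249 ⇒ V=10.9249 continue | (k=4,j=3): S=82.5480, K−S=0.0000, hold=2.9353 ⇒ V=2.9353 continue | (k=4,j=4): S=102.3609, K−S=0.0000, hold=0.2892 ⇒ V=0.2892 continue  boundary S*=53.6847
step 3: (k=3,j=0): S=48.2100, K−S=28.6300, hold=27.7770 ⇒ V=28.6300 exercise | (k=3,j=1): S=59.7812, K−S=17.0588, hold=16.5811 ⇒ V=17.0588 exercise | (k=3,j=2): S=74.1297, K−S=2.7103, hold=6.6859 ⇒ V=6.6859 continue | (k=3,j=3): S=91.9222, K−S=0.0000, hold=1.5405 ⇒ V=1.5405 continue  boundary S*=59.7812
step 2: (k=2,j=0): S=53.6847, K−S=23.1553, hold=22.3210 ⇒ V=23.1553 exercise | (k=2,j=1): S=66.5700, K−S=10.2700, hold=11.5173 ⇒ V=11.5173 continue | (k=2,j=2): S=82.5480, K−S=0.0000, hold=3.9606 ⇒ V=3.9606 continue  boundary S*=53.6847
step 1: (k=1,j=0): S=59.7812, K−S=17.0588, hold=16.8846 ⇒ V=17.0588 exercise | (k=1,j=1): S=74.1297, K−S=2.7103, hold=7.4923 ⇒ V=7.4923 continue  boundary S*=59.7812
step 0: (k=0,j=0): S=66.5700, K−S=10.2700, hold=11.9305 ⇒ V=11.9305 continue  boundary S*=-

price = 11.9305
boundary = - 59.7812 53.6847 59.7812 53.6847 59.7812 66.5700
tree:
11.9305
17.0588 7.4923
23.1553 11.5173 3.9606
28.6300 17.0588 6.6859 1.5405
33.5465 23.1553 10.9249 2.9353 0.2892
37.9616 28.6300 17.0588 5.5299 0.6097 0.0000
41.9264 33.5465 23.1553 10.2700 1.2855 0.0000 0.0000
45.4869 37.9616 28.6300 17.0588 2.7103 0.0000 0.0000 0.0000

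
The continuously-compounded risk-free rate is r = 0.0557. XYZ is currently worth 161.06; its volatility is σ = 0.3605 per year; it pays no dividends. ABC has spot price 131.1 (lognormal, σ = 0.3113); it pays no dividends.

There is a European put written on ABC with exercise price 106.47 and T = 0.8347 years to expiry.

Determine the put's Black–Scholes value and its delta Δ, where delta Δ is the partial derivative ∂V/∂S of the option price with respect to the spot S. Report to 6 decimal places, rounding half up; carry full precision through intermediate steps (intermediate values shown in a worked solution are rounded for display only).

σ√T = 0.3113·√0.8347 = 0.284410
d₁ = (ln(S/K) + (r+σ²/2)T) / (σ√T) = (ln(131.1/106.47) + (0.0557+0.3113²/2)·0.8347) / 0.284410 = (0.208097 + 0.086937) / 0.284410 = 1.037357
d₂ = d₁ − σ√T = 1.037357 − 0.284410 = 0.752947
e^{−rT} = 0.954571
N(−d₁) = 0.149785,  N(−d₂) = 0.225741
Put price V = K·e^{−rT}·N(−d₂) − S·N(−d₁) = 22.942761 − 19.636780 = 3.305981
Δ = −N(−d₁) = -0.149785

price = 3.305981
Δ = -0.149785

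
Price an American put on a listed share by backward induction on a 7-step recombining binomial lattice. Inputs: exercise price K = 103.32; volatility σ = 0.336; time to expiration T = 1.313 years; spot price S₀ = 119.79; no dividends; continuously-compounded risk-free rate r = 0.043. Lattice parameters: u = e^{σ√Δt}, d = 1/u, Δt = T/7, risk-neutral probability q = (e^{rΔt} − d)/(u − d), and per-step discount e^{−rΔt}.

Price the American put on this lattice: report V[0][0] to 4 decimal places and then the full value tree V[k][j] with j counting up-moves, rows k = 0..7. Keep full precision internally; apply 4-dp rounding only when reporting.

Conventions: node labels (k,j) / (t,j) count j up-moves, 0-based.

params: Δt=0.18757 u=1.15664 d=0.86457 q=0.49141 e^(-rΔt)=0.99197
t_7 payoffs: 60.0655 45.4534 25.9050 0.0000 0.0000 0.0000 0.0000 0.0000
k=6: node(6,0) S=50.0299 payoff=53.2901 vs cont=52.4601 → 53.2901 [stop]  node(6,1) S=66.9309 payoff=36.3891 vs cont=35.5591 → 36.3891 [stop]  node(6,2) S=89.5413 payoff=13.7787 vs cont=13.0692 → 13.7787 [stop]  node(6,3) S=119.7900 payoff=0.0000 vs cont=0.0000 → 0.0000 [wait]  node(6,4) S=160.2572 payoff=0.0000 vs cont=0.0000 → 0.0000 [wait]  node(6,5) S=214.3950 payoff=0.0000 vs cont=0.0000 → 0.0000 [wait]  node(6,6) S=286.8215 payoff=0.0000 vs cont=0.0000 → 0.0000 [wait]
k=5: node(5,0) S=57.8666 payoff=45.4534 vs cont=44.6234 → 45.4534 [stop]  node(5,1) S=77.4150 payoff=25.9050 vs cont=25.0750 → 25.9050 [stop]  node(5,2) S=103.5672 payoff=0.0000 vs cont=6.9514 → 6.9514 [wait]  node(5,3) S=138.5540 payoff=0.0000 vs cont=0.0000 → 0.0000 [wait]  node(5,4) S=185.3600 payoff=0.0000 vs cont=0.0000 → 0.0000 [wait]  node(5,5) S=247.9780 payoff=0.0000 vs cont=0.0000 → 0.0000 [wait]
k=4: node(4,0) S=66.9309 payoff=36.3891 vs cont=35.5591 → 36.3891 [stop]  node(4,1) S=89.5413 payoff=13.7787 vs cont=16.4577 → 16.4577 [wait]  node(4,2) S=119.7900 payoff=0.0000 vs cont=3.5070 → 3.5070 [wait]  node(4,3) S=160.2572 payoff=0.0000 vs cont=0.0000 → 0.0000 [wait]  node(4,4) S=214.3950 payoff=0.0000 vs cont=0.0000 → 0.0000 [wait]
k=3: node(3,0) S=77.4150 payoff=25.9050 vs cont=26.3810 → 26.3810 [wait]  node(3,1) S=103.5672 payoff=0.0000 vs cont=10.0125 → 10.0125 [wait]  node(3,2) S=138.5540 payoff=0.0000 vs cont=1.7693 → 1.7693 [wait]  node(3,3) S=185.3600 payoff=0.0000 vs cont=0.0000 → 0.0000 [wait]
k=2: node(2,0) S=89.5413 payoff=13.7787 vs cont=18.1900 → 18.1900 [wait]  node(2,1) S=119.7900 payoff=0.0000 vs cont=5.9138 → 5.9138 [wait]  node(2,2) S=160.2572 payoff=0.0000 vs cont=0.8926 → 0.8926 [wait]
k=1: node(1,0) S=103.5672 payoff=0.0000 vs cont=12.0597 → 12.0597 [wait]  node(1,1) S=138.5540 payoff=0.0000 vs cont=3.4187 → 3.4187 [wait]
k=0: node(0,0) S=119.7900 payoff=0.0000 vs cont=7.7506 → 7.7506 [wait]

price = 7.7506
tree:
7.7506
12.0597 3.4187
18.1900 5.9138 0.8926
26.3810 10.0125 1.7693 0.0000
36.3891 16.4577 3.5070 0.0000 0.0000
45.4534 25.9050 6.9514 0.0000 0.0000 0.0000
53.2901 36.3891 13.7787 0.0000 0.0000 0.0000 0.0000
60.0655 45.4534 25.9050 0.0000 0.0000 0.0000 0.0000 0.0000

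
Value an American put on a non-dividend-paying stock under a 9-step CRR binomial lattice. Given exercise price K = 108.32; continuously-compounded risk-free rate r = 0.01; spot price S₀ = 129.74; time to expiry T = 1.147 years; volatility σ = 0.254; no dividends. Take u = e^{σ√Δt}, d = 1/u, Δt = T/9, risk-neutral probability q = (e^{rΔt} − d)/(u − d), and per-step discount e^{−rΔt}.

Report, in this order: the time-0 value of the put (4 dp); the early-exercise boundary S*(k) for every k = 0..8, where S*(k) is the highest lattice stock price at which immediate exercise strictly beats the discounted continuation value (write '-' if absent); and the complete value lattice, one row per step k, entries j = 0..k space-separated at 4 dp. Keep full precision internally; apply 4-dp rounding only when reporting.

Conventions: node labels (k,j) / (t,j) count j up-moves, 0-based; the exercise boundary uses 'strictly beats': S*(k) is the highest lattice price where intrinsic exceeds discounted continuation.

Δt=0.12744, u=1.09491, d=0.91331, q=0.48437, disc=e^(-rΔt)=0.99873
k=9 terminal: V=max(K-S,0) → 50.9544 39.5479 25.8734 9.4799 0.0000 0.0000 0.0000 0.0000 0.0000 0.0000
k=8: j=0 S=62.8104 intr=45.5096 cont=45.3716 V=45.5096[EX]; j=1 S=75.2996 intr=33.0204 cont=32.8825 V=33.0204[EX]; j=2 S=90.2720 intr=18.0480 cont=17.9101 V=18.0480[EX]; j=3 S=108.2215 intr=0.0985 cont=4.8819 V=4.8819[hold]; j=4 S=129.7400 intr=0.0000 cont=0.0000 V=0.0000[hold]; j=5 S=155.5372 intr=0.0000 cont=0.0000 V=0.0000[hold]; j=6 S=186.4640 intr=0.0000 cont=0.0000 V=0.0000[hold]; j=7 S=223.5401 intr=0.0000 cont=0.0000 V=0.0000[hold]; j=8 S=267.9883 intr=0.0000 cont=0.0000 V=0.0000[hold]  S*(8)=90.2720
k=7: j=0 S=68.7721 intr=39.5479 cont=39.4100 V=39.5479[EX]; j=1 S=82.4466 intr=25.8734 cont=25.7355 V=25.8734[EX]; j=2 S=98.8401 intr=9.4799 cont=11.6559 V=11.6559[hold]; j=3 S=118.4933 intr=0.0000 cont=2.5141 V=2.5141[hold]; j=4 S=142.0542 intr=0.0000 cont=0.0000 V=0.0000[hold]; j=5 S=170.3000 intr=0.0000 cont=0.0000 V=0.0000[hold]; j=6 S=204.1621 intr=0.0000 cont=0.0000 V=0.0000[hold]; j=7 S=244.7573 intr=0.0000 cont=0.0000 V=0.0000[hold]  S*(7)=82.4466
k=6: j=0 S=75.2996 intr=33.0204 cont=32.8825 V=33.0204[EX]; j=1 S=90.2720 intr=18.0480 cont=18.9627 V=18.9627[hold]; j=2 S=108.2215 intr=0.0985 cont=7.2187 V=7.2187[hold]; j=3 S=129.7400 intr=0.0000 cont=1.2947 V=1.2947[hold]; j=4 S=155.5372 intr=0.0000 cont=0.0000 V=0.0000[hold]; j=5 S=186.4640 intr=0.0000 cont=0.0000 V=0.0000[hold]; j=6 S=223.5401 intr=0.0000 cont=0.0000 V=0.0000[hold]  S*(6)=75.2996
k=5: j=0 S=82.4466 intr=25.8734 cont=26.1779 V=26.1779[hold]; j=1 S=98.8401 intr=9.4799 cont=13.2574 V=13.2574[hold]; j=2 S=118.4933 intr=0.0000 cont=4.3437 V=4.3437[hold]; j=3 S=142.0542 intr=0.0000 cont=0.6667 V=0.6667[hold]; j=4 S=170.3000 intr=0.0000 cont=0.0000 V=0.0000[hold]; j=5 S=204.1621 intr=0.0000 cont=0.0000 V=0.0000[hold]  S*(5)=-
k=4: j=0 S=90.2720 intr=18.0480 cont=19.8943 V=19.8943[hold]; j=1 S=108.2215 intr=0.0985 cont=8.9285 V=8.9285[hold]; j=2 S=129.7400 intr=0.0000 cont=2.5594 V=2.5594[hold]; j=3 S=155.5372 intr=0.0000 cont=0.3433 V=0.3433[hold]; j=4 S=186.4640 intr=0.0000 cont=0.0000 V=0.0000[hold]  S*(4)=-
k=3: j=0 S=98.8401 intr=9.4799 cont=14.5642 V=14.5642[hold]; j=1 S=118.4933 intr=0.0000 cont=5.8361 V=5.8361[hold]; j=2 S=142.0542 intr=0.0000 cont=1.4841 V=1.4841[hold]; j=3 S=170.3000 intr=0.0000 cont=0.1768 V=0.1768[hold]  S*(3)=-
k=2: j=0 S=108.2215 intr=0.0985 cont=10.3234 V=10.3234[hold]; j=1 S=129.7400 intr=0.0000 cont=3.7234 V=3.7234[hold]; j=2 S=155.5372 intr=0.0000 cont=0.8498 V=0.8498[hold]  S*(2)=-
k=1: j=0 S=118.4933 intr=0.0000 cont=7.1175 V=7.1175[hold]; j=1 S=142.0542 intr=0.0000 cont=2.3286 V=2.3286[hold]  S*(1)=-
k=0: j=0 S=129.7400 intr=0.0000 cont=4.7918 V=4.7918[hold]  S*(0)=-

price = 4.7918
boundary = - - - - - - 75.2996 82.4466 90.2720
tree:
4.7918
7.1175 2.3286
10.3234 3.7234 0.8498
14.5642 5.8361 1.4841 0.1768
19.8943 8.9285 2.5594 0.3433 0.0000
26.1779 13.2574 4.3437 0.6667 0.0000 0.0000
33.0204 18.9627 7.2187 1.2947 0.0000 0.0000 0.0000
39.5479 25.8734 11.6559 2.5141 0.0000 0.0000 0.0000 0.0000
45.5096 33.0204 18.0480 4.8819 0.0000 0.0000 0.0000 0.0000 0.0000
50.9544 39.5479 25.8734 9.4799 0.0000 0.0000 0.0000 0.0000 0.0000 0.0000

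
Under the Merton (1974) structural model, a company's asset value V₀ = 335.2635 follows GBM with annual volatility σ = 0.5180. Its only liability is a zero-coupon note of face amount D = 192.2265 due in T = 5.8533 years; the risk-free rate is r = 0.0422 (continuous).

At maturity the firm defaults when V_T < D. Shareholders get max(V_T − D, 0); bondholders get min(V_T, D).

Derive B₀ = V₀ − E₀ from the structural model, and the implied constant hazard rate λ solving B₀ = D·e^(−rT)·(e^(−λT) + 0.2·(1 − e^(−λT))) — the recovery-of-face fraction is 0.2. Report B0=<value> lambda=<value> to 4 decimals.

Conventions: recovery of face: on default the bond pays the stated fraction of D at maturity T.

B0=110.2928 lambda=0.0689

Equity is a call on the firm's assets struck at D = 192.2265:
d₁ = [ln(V₀/D) + (r + σ²/2)T] / (σ√T)
   = [ln(335.2635/192.2265) + (0.0422 + 0.5·0.5180²)·5.8533] / (0.5180·√5.8533)
   = [0.556242 + 1.032300] / 1.253228 = 1.267560
d₂ = d₁ − σ√T = 1.267560 − 1.253228 = 0.014332
N(d₁) = 0.897522,  N(d₂) = 0.505717,  e^(−rT) = 0.781133
E₀ = V₀·N(d₁) − D·e^(−rT)·N(d₂)
   = 335.2635·0.897522 − 192.2265·0.781133·0.505717 = 224.970749
B₀ = V₀ − E₀ = 335.2635 − 224.970749 = 110.292751
e^(−λT) = (B₀·e^(rT)/D − 0.2)/(1 − 0.2) = (110.2928·1.280191/192.2265 − 0.2)/0.8 = 0.66816065
λ = −ln(0.66816065)/5.8533 = 0.068889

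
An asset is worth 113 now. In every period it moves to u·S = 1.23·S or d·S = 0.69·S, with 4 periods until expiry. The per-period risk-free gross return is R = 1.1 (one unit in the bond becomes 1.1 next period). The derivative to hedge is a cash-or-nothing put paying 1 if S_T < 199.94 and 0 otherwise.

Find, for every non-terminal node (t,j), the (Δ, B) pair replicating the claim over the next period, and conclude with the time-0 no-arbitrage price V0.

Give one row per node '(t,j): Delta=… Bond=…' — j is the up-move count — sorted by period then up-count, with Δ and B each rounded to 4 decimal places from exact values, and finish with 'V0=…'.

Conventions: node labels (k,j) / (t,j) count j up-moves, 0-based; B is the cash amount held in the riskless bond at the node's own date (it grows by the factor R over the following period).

The replicating-portfolio and risk-neutral prices coincide; use p* = (1.1−0.69)/(1.23−0.69) = 0.7593 for the latter.
At maturity the claim pays: V(4,0)=1.0000, V(4,1)=1.0000, V(4,2)=1.0000, V(4,3)=1.0000, V(4,4)=0.0000
(3,0): S=37.1215. Δ = (V_up−V_dn)/(S_up−S_dn) = (1.0000−1.0000)/(45.6595−25.6138) = 0.0000. V = [p*·1.0000 + (1−p*)·1.0000]/1.1 = 0.9091. B = V − Δ·S = 0.9091.
(3,1): S=66.1731. Δ = (V_up−V_dn)/(S_up−S_dn) = (1.0000−1.0000)/(81.3930−45.6595) = 0.0000. V = [p*·1.0000 + (1−p*)·1.0000]/1.1 = 0.9091. B = V − Δ·S = 0.9091.
(3,2): S=117.9608. Δ = (V_up−V_dn)/(S_up−S_dn) = (1.0000−1.0000)/(145.0918−81.3930) = 0.0000. V = [p*·1.0000 + (1−p*)·1.0000]/1.1 = 0.9091. B = V − Δ·S = 0.9091.
(3,3): S=210.2780. Δ = (V_up−V_dn)/(S_up−S_dn) = (0.0000−1.0000)/(258.6419−145.0918) = -0.0088. V = [p*·0.0000 + (1−p*)·1.0000]/1.1 = 0.2189. B = V − Δ·S = 2.0707.
(2,0): S=53.7993. Δ = (V_up−V_dn)/(S_up−S_dn) = (0.9091−0.9091)/(66.1731−37.1215) = 0.0000. V = [p*·0.9091 + (1−p*)·0.9091]/1.1 = 0.8264. B = V − Δ·S = 0.8264.
(2,1): S=95.9031. Δ = (V_up−V_dn)/(S_up−S_dn) = (0.9091−0.9091)/(117.9608−66.1731) = 0.0000. V = [p*·0.9091 + (1−p*)·0.9091]/1.1 = 0.8264. B = V − Δ·S = 0.8264.
(2,2): S=170.9577. Δ = (V_up−V_dn)/(S_up−S_dn) = (0.2189−0.9091)/(210.2780−117.9608) = -0.0075. V = [p*·0.2189 + (1−p*)·0.9091]/1.1 = 0.3500. B = V − Δ·S = 1.6282.
(1,0): S=77.9700. Δ = (V_up−V_dn)/(S_up−S_dn) = (0.8264−0.8264)/(95.9031−53.7993) = 0.0000. V = [p*·0.8264 + (1−p*)·0.8264]/1.1 = 0.7513. B = V − Δ·S = 0.7513.
(1,1): S=138.9900. Δ = (V_up−V_dn)/(S_up−S_dn) = (0.3500−0.8264)/(170.9577−95.9031) = -0.0063. V = [p*·0.3500 + (1−p*)·0.8264]/1.1 = 0.4225. B = V − Δ·S = 1.3047.
(0,0): S=113.0000. Δ = (V_up−V_dn)/(S_up−S_dn) = (0.4225−0.7513)/(138.9900−77.9700) = -0.0054. V = [p*·0.4225 + (1−p*)·0.7513]/1.1 = 0.4560. B = V − Δ·S = 1.0650.
As a check, the time-0 holding Δ(0,0)·S0 + B(0,0) comes to 0.4560 — exactly V0.

(0,0): Delta=-0.0054 Bond=1.0650
(1,0): Delta=0.0000 Bond=0.7513
(1,1): Delta=-0.0063 Bond=1.3047
(2,0): Delta=0.0000 Bond=0.8264
(2,1): Delta=0.0000 Bond=0.8264
(2,2): Delta=-0.0075 Bond=1.6282
(3,0): Delta=0.0000 Bond=0.9091
(3,1): Delta=0.0000 Bond=0.9091
(3,2): Delta=0.0000 Bond=0.9091
(3,3): Delta=-0.0088 Bond=2.0707
V0=0.4560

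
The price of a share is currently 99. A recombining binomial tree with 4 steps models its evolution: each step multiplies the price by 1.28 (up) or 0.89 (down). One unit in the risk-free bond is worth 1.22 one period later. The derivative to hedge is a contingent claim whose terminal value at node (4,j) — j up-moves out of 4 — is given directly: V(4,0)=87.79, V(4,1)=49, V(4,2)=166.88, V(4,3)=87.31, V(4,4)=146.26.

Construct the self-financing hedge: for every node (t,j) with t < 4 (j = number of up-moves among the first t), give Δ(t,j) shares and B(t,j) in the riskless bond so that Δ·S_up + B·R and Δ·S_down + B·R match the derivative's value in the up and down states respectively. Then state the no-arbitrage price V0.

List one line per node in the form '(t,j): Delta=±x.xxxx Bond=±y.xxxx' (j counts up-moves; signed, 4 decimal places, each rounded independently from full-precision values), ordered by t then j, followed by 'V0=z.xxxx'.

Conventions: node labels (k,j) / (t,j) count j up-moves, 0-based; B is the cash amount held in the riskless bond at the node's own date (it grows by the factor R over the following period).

Under the risk-neutral measure, an up-move has probability p* = (R−d)/(u−d) = 0.8462 and values discount at R = 1.22.
Terminal payoffs: V(4,0)=87.7900, V(4,1)=49.0000, V(4,2)=166.8800, V(4,3)=87.3100, V(4,4)=146.2600
  t=3,j=0: stock 69.7919 → up 89.3337 (V=49.0000), down 62.1148 (V=87.7900). Price 45.0555; hedge Δ=-1.4251, bond B=144.5170.
  t=3,j=1: stock 100.3749 → up 128.4799 (V=166.8800), down 89.3337 (V=49.0000). Price 121.9218; hedge Δ=3.0113, bond B=-180.3346.
  t=3,j=2: stock 144.3594 → up 184.7801 (V=87.3100), down 128.4799 (V=166.8800). Price 81.5996; hedge Δ=-1.4133, bond B=285.6253.
  t=3,j=3: stock 207.6180 → up 265.7511 (V=146.2600), down 184.7801 (V=87.3100). Price 112.4515; hedge Δ=0.7280, bond B=-38.7024.
  t=2,j=0: stock 78.4179 → up 100.3749 (V=121.9218), down 69.7919 (V=45.0555). Price 90.2428; hedge Δ=2.5134, bond B=-106.8503.
  t=2,j=1: stock 112.7808 → up 144.3594 (V=81.5996), down 100.3749 (V=121.9218). Price 71.9697; hedge Δ=-0.9167, bond B=175.3599.
  t=2,j=2: stock 162.2016 → up 207.6180 (V=112.4515), down 144.3594 (V=81.5996). Price 88.2828; hedge Δ=0.4877, bond B=9.1755.
  t=1,j=0: stock 88.1100 → up 112.7808 (V=71.9697), down 78.4179 (V=90.2428). Price 61.2959; hedge Δ=-0.5318, bond B=108.1500.
  t=1,j=1: stock 126.7200 → up 162.2016 (V=88.2828), down 112.7808 (V=71.9697). Price 70.3058; hedge Δ=0.3301, bond B=28.4774.
  t=0,j=0: stock 99.0000 → up 126.7200 (V=70.3058), down 88.1100 (V=61.2959). Price 56.4915; hedge Δ=0.2334, bond B=33.3891.
Sanity check at the root: Δ(0,0)·S0 + B(0,0) reproduces V0 = 56.4915.

(0,0): Delta=0.2334 Bond=33.3891
(1,0): Delta=-0.5318 Bond=108.1500
(1,1): Delta=0.3301 Bond=28.4774
(2,0): Delta=2.5134 Bond=-106.8503
(2,1): Delta=-0.9167 Bond=175.3599
(2,2): Delta=0.4877 Bond=9.1755
(3,0): Delta=-1.4251 Bond=144.5170
(3,1): Delta=3.0113 Bond=-180.3346
(3,2): Delta=-1.4133 Bond=285.6253
(3,3): Delta=0.7280 Bond=-38.7024
V0=56.4915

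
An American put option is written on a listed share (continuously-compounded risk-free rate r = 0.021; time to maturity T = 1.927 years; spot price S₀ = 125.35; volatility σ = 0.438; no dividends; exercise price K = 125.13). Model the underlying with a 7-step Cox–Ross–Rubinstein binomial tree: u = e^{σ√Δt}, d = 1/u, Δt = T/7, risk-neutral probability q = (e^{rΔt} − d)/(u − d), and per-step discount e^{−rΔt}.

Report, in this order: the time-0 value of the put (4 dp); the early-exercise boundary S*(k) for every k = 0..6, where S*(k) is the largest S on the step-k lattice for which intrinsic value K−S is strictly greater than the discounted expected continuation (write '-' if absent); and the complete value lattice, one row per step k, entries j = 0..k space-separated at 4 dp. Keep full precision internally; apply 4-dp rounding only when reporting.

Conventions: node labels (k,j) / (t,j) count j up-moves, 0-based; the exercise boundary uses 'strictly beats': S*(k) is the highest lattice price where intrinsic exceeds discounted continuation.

params: Δt=0.27529 u=1.25836 d=0.79469 q=0.45530 e^(-rΔt)=0.99424
t_7 payoffs: 100.0405 85.4015 62.2213 25.5161 0.0000 0.0000 0.0000 0.0000
t_6: node(6,0) S=31.5716 payoff=93.5584 vs cont=92.8371 → 93.5584 [stop]  node(6,1) S=49.9927 payoff=75.1373 vs cont=74.4161 → 75.1373 [stop]  node(6,2) S=79.1617 payoff=45.9683 vs cont=45.2470 → 45.9683 [stop]  node(6,3) S=125.3500 payoff=0.0000 vs cont=13.8184 → 13.8184 [wait]  node(6,4) S=198.4876 payoff=0.0000 vs cont=0.0000 → 0.0000 [wait]  node(6,5) S=314.2986 payoff=0.0000 vs cont=0.0000 → 0.0000 [wait]  node(6,6) S=497.6815 payoff=0.0000 vs cont=0.0000 → 0.0000 [wait]  ⇒ S*(6)=79.1617
t_5: node(5,0) S=39.7285 payoff=85.4015 vs cont=84.6803 → 85.4015 [stop]  node(5,1) S=62.9087 payoff=62.2213 vs cont=61.5000 → 62.2213 [stop]  node(5,2) S=99.6139 payoff=25.5161 vs cont=31.1497 → 31.1497 [wait]  node(5,3) S=157.7353 payoff=0.0000 vs cont=7.4835 → 7.4835 [wait]  node(5,4) S=249.7687 payoff=0.0000 vs cont=0.0000 → 0.0000 [wait]  node(5,5) S=395.5005 payoff=0.0000 vs cont=0.0000 → 0.0000 [wait]  ⇒ S*(5)=62.9087
t_4: node(4,0) S=49.9927 payoff=75.1373 vs cont=74.4161 → 75.1373 [stop]  node(4,1) S=79.1617 payoff=45.9683 vs cont=47.7972 → 47.7972 [wait]  node(4,2) S=125.3500 payoff=0.0000 vs cont=20.2570 → 20.2570 [wait]  node(4,3) S=198.4876 payoff=0.0000 vs cont=4.0527 → 4.0527 [wait]  node(4,4) S=314.2986 payoff=0.0000 vs cont=0.0000 → 0.0000 [wait]  ⇒ S*(4)=49.9927
t_3: node(3,0) S=62.9087 payoff=62.2213 vs cont=62.3279 → 62.3279 [wait]  node(3,1) S=99.6139 payoff=25.5161 vs cont=35.0548 → 35.0548 [wait]  node(3,2) S=157.7353 payoff=0.0000 vs cont=12.8049 → 12.8049 [wait]  node(3,3) S=249.7687 payoff=0.0000 vs cont=2.1948 → 2.1948 [wait]  ⇒ S*(3)=-
t_2: node(2,0) S=79.1617 payoff=45.9683 vs cont=49.6227 → 49.6227 [wait]  node(2,1) S=125.3500 payoff=0.0000 vs cont=24.7807 → 24.7807 [wait]  node(2,2) S=198.4876 payoff=0.0000 vs cont=7.9281 → 7.9281 [wait]  ⇒ S*(2)=-
t_1: node(1,0) S=99.6139 payoff=25.5161 vs cont=38.0912 → 38.0912 [wait]  node(1,1) S=157.7353 payoff=0.0000 vs cont=17.0090 → 17.0090 [wait]  ⇒ S*(1)=-
t_0: node(0,0) S=125.3500 payoff=0.0000 vs cont=28.3282 → 28.3282 [wait]  ⇒ S*(0)=-

price = 28.3282
boundary = - - - - 49.9927 62.9087 79.1617
tree:
28.3282
38.0912 17.0090
49.6227 24.7807 7.9281
62.3279 35.0548 12.8049 2.1948
75.1373 47.7972 20.2570 4.0527 0.0000
85.4015 62.2213 31.1497 7.4835 0.0000 0.0000
93.5584 75.1373 45.9683 13.8184 0.0000 0.0000 0.0000
100.0405 85.4015 62.2213 25.5161 0.0000 0.0000 0.0000 0.0000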